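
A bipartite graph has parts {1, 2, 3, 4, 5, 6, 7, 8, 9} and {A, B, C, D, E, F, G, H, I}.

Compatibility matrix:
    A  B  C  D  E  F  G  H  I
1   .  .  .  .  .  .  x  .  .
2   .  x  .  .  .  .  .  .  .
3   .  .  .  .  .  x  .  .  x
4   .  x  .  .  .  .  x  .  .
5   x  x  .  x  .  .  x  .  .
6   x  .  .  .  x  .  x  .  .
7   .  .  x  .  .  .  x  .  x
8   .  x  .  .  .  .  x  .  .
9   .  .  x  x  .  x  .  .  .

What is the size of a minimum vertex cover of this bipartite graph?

The 7 edges 1–G, 2–B, 3–I, 5–D, 6–E, 7–C, 9–F form a matching, so any vertex cover needs at least 7 vertices (one per matched edge).
Conversely {3, 5, 6, 7, 9, B, G} meets every edge and has exactly 7 vertices, so 7 is optimal.

7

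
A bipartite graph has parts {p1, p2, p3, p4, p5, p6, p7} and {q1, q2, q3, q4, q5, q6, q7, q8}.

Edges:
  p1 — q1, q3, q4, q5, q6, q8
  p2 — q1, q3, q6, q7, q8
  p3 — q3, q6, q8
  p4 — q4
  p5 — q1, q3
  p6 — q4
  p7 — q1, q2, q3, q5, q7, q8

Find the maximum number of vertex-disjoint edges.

One maximum matching: p1–q1, p2–q6, p3–q8, p4–q4, p5–q3, p7–q7.
The set {p4, p6} has only 1 neighbour ({q4}), so by Hall's theorem at most 6 of the 7 left vertices can be matched.

6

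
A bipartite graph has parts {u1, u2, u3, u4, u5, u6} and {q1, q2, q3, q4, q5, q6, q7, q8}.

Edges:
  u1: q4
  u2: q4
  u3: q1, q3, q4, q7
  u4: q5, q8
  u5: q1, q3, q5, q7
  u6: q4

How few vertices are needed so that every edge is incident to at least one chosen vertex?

A maximum matching has 4 edges (e.g. u1–q4, u3–q7, u4–q8, u5–q5).
By König's theorem the minimum vertex cover has the same size. One such cover is {u3, u4, u5, q4}.

4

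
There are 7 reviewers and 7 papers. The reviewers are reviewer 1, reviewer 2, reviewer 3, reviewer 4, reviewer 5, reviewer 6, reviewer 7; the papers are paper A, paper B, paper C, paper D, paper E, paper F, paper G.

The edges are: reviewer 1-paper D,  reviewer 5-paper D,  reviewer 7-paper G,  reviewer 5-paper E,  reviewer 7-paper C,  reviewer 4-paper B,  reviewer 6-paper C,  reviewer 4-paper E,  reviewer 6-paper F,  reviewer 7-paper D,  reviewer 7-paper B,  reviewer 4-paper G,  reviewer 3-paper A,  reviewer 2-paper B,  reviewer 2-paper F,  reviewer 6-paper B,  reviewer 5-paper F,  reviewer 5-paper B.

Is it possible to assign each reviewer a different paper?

One maximum matching: reviewer 1-paper D, reviewer 2-paper F, reviewer 3-paper A, reviewer 4-paper G, reviewer 5-paper E, reviewer 6-paper C, reviewer 7-paper B.
All 7 reviewers are covered.

Yes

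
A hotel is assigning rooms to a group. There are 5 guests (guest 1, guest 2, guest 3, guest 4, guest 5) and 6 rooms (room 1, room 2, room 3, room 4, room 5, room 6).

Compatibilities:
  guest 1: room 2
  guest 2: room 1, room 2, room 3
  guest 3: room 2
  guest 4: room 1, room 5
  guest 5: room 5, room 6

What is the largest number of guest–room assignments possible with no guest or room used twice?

One maximum matching: guest 1→room 2, guest 2→room 3, guest 4→room 1, guest 5→room 6.
The set {guest 1, guest 3} has only 1 neighbour ({room 2}), so by Hall's theorem at most 4 of the 5 guests can be matched.

4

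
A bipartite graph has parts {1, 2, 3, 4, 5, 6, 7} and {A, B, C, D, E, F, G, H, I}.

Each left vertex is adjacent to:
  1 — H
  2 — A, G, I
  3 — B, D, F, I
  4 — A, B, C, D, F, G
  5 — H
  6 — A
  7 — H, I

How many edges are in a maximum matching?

6

A valid assignment of size 6: 1–H, 2–G, 3–F, 4–B, 6–A, 7–I.
The set {1, 5} has only 1 neighbour ({H}), so by Hall's theorem at most 6 of the 7 left vertices can be matched.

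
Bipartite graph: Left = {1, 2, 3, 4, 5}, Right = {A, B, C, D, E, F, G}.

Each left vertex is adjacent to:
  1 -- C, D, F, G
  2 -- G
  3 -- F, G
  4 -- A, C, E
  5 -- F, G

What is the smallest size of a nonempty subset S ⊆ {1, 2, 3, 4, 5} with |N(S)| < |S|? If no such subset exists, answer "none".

Take S = {2, 3, 5}. Its neighbourhood is {F, G}, so |N(S)| = 2 < |S| = 3.
Every subset of size less than 3 has at least as many neighbours as members, so 3 is the minimum.

3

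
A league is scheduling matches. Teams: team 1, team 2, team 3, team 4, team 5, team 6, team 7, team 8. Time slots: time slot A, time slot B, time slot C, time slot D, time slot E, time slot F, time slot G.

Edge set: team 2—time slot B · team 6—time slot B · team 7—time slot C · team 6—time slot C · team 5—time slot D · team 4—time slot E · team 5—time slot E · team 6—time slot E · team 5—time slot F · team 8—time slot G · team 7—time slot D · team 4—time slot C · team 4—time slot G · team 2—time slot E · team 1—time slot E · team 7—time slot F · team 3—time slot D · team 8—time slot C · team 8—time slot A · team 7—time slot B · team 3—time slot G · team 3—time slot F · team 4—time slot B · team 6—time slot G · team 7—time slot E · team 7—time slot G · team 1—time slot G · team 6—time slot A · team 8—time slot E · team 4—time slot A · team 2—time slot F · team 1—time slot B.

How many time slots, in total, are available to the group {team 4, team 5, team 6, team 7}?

7

The union of neighbours of {team 4, team 5, team 6, team 7} is {time slot A, time slot B, time slot C, time slot D, time slot E, time slot F, time slot G}, which has 7 elements.
Since |N(S)| = 7 ≥ |S| = 4, Hall's condition holds for this subset.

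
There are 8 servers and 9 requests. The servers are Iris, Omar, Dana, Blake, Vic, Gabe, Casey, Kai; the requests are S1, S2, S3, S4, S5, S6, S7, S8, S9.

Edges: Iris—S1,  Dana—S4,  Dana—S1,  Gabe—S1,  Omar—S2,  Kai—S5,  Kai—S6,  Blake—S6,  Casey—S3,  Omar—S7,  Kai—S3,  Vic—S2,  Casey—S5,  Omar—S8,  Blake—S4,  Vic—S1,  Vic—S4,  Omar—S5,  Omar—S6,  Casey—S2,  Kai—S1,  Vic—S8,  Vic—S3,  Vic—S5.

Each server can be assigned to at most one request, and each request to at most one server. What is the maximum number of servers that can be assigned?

7

One maximum matching: Iris→S1, Omar→S7, Dana→S4, Blake→S6, Vic→S2, Casey→S5, Kai→S3.
The set {Iris, Gabe} has only 1 neighbour ({S1}), so by Hall's theorem at most 7 of the 8 servers can be matched.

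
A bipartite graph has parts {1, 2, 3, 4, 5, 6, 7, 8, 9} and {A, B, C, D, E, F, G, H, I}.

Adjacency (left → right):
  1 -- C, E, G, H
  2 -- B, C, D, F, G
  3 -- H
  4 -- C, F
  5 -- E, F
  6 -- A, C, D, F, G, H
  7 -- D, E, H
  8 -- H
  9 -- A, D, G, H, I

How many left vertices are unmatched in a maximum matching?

For example, pair 1–E, 2–B, 3–H, 4–C, 5–F, 6–A, 7–D, 9–G.
The set {3, 8} has only 1 neighbour ({H}), so by Hall's theorem at most 8 of the 9 left vertices can be matched.
That matches 8 of the 9, leaving 1 unmatched; no matching can do better.

1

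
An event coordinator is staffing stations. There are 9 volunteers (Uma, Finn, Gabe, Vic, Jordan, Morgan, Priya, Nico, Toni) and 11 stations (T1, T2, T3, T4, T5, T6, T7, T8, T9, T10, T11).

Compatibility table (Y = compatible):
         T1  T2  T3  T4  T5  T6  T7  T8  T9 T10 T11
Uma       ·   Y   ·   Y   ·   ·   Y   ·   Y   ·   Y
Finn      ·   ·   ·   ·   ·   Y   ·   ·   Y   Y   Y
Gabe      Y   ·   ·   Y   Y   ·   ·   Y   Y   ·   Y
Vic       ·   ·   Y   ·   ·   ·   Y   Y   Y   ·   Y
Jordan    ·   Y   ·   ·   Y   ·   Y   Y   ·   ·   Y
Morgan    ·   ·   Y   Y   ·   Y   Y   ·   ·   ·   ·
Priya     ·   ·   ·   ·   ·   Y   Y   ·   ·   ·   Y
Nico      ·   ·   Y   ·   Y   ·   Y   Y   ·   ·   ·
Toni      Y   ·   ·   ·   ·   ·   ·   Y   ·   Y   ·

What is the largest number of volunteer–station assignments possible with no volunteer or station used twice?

One maximum matching: Uma-T11, Finn-T9, Gabe-T4, Vic-T3, Jordan-T5, Morgan-T6, Priya-T7, Nico-T8, Toni-T10.
All 9 volunteers are matched, so no larger matching exists.

9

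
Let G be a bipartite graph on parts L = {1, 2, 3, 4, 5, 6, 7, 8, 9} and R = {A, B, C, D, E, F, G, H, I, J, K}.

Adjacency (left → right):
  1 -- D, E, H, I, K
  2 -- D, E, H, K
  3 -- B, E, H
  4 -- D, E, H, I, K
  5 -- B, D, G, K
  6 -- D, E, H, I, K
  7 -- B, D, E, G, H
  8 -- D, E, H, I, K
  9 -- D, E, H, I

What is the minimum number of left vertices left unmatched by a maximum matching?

2

One maximum matching: 1-K, 2-D, 3-E, 4-I, 5-B, 6-H, 7-G.
The set {1, 2, 3, 4, 5, 6, 7, 8, 9} has only 7 neighbours ({B, D, E, G, H, I, K}), so by Hall's theorem at most 7 of the 9 left vertices can be matched.
That matches 7 of the 9, leaving 2 unmatched; no matching can do better.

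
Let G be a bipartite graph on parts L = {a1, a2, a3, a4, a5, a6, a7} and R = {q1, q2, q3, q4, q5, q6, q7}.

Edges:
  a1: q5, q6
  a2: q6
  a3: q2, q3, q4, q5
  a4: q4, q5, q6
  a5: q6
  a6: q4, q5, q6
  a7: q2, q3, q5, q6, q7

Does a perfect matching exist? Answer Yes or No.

No

The set {a1, a2, a4, a5, a6} has only 3 neighbours ({q4, q5, q6}), so by Hall's theorem at most 5 of the 7 left vertices can be matched.
Hence no matching covers every left vertex.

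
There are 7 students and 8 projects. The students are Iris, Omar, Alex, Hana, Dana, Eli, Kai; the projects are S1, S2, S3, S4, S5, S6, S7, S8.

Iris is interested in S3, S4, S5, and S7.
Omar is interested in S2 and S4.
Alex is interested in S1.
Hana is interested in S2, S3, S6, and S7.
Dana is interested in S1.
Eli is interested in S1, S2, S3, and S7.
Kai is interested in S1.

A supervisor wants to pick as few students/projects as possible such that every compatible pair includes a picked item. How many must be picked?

5

The 5 edges Iris–S7, Omar–S4, Alex–S1, Hana–S6, Eli–S2 form a matching, so any vertex cover needs at least 5 vertices (one per matched edge).
Conversely {Iris, Omar, Hana, Eli, S1} meets every edge and has exactly 5 vertices, so 5 is optimal.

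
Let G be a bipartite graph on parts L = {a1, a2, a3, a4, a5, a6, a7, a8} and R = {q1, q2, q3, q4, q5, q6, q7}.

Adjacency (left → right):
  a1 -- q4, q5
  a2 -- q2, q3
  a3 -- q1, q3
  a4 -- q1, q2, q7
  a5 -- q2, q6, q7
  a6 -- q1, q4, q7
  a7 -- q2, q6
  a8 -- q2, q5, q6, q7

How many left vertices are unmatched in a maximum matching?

1

One maximum matching: a1-q5, a2-q3, a3-q1, a4-q7, a5-q6, a6-q4, a7-q2.
The set {a1, a2, a3, a4, a5, a6, a7, a8} has only 7 neighbours ({q1, q2, q3, q4, q5, q6, q7}), so by Hall's theorem at most 7 of the 8 left vertices can be matched.
That matches 7 of the 8, leaving 1 unmatched; no matching can do better.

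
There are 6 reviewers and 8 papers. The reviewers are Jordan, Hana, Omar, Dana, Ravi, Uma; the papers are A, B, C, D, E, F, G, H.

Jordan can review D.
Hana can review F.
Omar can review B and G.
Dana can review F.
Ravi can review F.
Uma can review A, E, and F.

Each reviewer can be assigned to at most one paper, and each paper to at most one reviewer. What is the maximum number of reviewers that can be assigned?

4

For example, pair Jordan-D, Hana-F, Omar-B, Uma-E.
The set {Hana, Dana, Ravi} has only 1 neighbour ({F}), so by Hall's theorem at most 4 of the 6 reviewers can be matched.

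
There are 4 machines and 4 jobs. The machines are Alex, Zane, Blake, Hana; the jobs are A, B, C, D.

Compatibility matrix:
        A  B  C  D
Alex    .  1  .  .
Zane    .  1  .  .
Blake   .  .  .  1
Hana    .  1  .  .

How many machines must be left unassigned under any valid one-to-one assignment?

2

One maximum matching: Alex–B, Blake–D.
The set {Alex, Zane, Hana} has only 1 neighbour ({B}), so by Hall's theorem at most 2 of the 4 machines can be matched.
That matches 2 of the 4, leaving 2 unmatched; no matching can do better.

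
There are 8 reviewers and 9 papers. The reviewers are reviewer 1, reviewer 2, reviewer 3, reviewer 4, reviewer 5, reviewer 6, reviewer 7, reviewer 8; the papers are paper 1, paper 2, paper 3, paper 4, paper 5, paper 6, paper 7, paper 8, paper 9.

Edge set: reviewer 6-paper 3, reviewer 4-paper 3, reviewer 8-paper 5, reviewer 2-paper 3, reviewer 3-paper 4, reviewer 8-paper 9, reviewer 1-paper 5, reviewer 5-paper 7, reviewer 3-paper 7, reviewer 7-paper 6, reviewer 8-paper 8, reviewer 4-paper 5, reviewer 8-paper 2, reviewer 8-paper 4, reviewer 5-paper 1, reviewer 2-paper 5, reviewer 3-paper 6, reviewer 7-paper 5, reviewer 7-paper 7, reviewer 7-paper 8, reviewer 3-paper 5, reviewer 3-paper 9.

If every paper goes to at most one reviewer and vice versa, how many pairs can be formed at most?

6

For example, pair reviewer 1–paper 5, reviewer 2–paper 3, reviewer 3–paper 6, reviewer 5–paper 1, reviewer 7–paper 7, reviewer 8–paper 9.
The set {reviewer 1, reviewer 2, reviewer 4, reviewer 6} has only 2 neighbours ({paper 3, paper 5}), so by Hall's theorem at most 6 of the 8 reviewers can be matched.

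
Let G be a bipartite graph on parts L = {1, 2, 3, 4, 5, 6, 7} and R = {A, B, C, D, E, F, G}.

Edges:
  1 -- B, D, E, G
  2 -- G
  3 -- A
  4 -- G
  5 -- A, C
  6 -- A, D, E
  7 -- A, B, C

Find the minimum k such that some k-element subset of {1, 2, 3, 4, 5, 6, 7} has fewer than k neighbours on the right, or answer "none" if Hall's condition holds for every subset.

Take S = {2, 4}. Its neighbourhood is {G}, so |N(S)| = 1 < |S| = 2.
No single vertex violates Hall's condition since each has at least one neighbour, so 2 is the minimum.

2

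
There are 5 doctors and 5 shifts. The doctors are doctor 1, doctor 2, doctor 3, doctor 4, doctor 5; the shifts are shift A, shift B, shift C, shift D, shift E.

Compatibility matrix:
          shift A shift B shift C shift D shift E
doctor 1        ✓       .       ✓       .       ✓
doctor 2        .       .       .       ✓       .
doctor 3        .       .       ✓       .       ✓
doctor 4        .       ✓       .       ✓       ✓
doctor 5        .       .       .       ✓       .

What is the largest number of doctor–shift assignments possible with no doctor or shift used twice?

A valid assignment of size 4: doctor 1→shift A, doctor 2→shift D, doctor 3→shift C, doctor 4→shift E.
The set {doctor 2, doctor 5} has only 1 neighbour ({shift D}), so by Hall's theorem at most 4 of the 5 doctors can be matched.

4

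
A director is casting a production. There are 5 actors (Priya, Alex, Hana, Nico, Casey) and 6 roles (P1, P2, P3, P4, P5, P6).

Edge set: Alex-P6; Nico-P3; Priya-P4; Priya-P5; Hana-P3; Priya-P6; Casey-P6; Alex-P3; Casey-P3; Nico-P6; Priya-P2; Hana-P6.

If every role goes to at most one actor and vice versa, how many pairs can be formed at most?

A valid assignment of size 3: Priya→P5, Alex→P3, Hana→P6.
The set {Alex, Hana, Nico, Casey} has only 2 neighbours ({P3, P6}), so by Hall's theorem at most 3 of the 5 actors can be matched.

3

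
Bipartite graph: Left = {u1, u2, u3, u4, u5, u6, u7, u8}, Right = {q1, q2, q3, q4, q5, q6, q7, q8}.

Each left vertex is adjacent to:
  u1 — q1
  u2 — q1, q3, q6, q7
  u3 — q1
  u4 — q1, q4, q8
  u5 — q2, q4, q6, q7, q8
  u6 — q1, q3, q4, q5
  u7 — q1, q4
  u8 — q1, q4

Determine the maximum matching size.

For example, pair u1–q1, u2–q7, u4–q8, u5–q6, u6–q5, u7–q4.
The set {u1, u3, u7, u8} has only 2 neighbours ({q1, q4}), so by Hall's theorem at most 6 of the 8 left vertices can be matched.

6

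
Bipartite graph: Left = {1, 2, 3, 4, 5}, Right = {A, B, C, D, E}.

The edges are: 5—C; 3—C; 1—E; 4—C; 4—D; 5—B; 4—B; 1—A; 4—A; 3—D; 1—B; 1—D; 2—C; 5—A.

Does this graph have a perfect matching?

One maximum matching: 1-E, 2-C, 3-D, 4-A, 5-B.
All 5 left vertices are covered.

Yes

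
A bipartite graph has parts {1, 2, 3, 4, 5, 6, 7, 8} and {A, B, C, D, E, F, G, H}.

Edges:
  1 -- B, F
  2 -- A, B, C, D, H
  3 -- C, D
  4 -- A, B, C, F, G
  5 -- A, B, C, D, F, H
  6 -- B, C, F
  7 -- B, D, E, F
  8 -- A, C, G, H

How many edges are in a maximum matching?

8

A valid assignment of size 8: 1–F, 2–H, 3–D, 4–G, 5–A, 6–B, 7–E, 8–C.
All 8 left vertices are matched, so no larger matching exists.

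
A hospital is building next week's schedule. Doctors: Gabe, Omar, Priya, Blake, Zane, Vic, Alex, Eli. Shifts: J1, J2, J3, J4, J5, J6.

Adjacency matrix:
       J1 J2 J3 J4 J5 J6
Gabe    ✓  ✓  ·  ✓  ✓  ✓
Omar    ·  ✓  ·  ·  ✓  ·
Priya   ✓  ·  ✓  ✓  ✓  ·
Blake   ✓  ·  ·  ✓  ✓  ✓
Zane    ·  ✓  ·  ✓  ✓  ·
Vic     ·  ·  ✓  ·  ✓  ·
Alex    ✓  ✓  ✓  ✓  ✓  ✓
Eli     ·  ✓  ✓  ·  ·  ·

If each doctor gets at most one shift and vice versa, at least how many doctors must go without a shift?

For example, pair Gabe–J6, Omar–J2, Priya–J5, Blake–J1, Zane–J4, Vic–J3.
The set {Gabe, Omar, Priya, Blake, Zane, Vic, Alex, Eli} has only 6 neighbours ({J1, J2, J3, J4, J5, J6}), so by Hall's theorem at most 6 of the 8 doctors can be matched.
That matches 6 of the 8, leaving 2 unmatched; no matching can do better.

2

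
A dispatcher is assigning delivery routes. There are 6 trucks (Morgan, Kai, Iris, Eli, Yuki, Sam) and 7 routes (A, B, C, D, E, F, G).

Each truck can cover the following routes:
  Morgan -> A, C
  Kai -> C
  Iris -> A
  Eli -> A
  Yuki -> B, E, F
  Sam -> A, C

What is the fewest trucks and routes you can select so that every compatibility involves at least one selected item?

The 3 edges Morgan–A, Kai–C, Yuki–B form a matching, so any vertex cover needs at least 3 vertices (one per matched edge).
Conversely {Yuki, A, C} meets every edge and has exactly 3 vertices, so 3 is optimal.

3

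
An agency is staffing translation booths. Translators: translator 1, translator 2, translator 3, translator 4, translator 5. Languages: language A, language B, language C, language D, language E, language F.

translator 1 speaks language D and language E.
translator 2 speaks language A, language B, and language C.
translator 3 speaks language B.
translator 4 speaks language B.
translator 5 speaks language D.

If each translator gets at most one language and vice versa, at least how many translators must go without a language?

1

For example, pair translator 1–language E, translator 2–language A, translator 3–language B, translator 5–language D.
The set {translator 3, translator 4} has only 1 neighbour ({language B}), so by Hall's theorem at most 4 of the 5 translators can be matched.
That matches 4 of the 5, leaving 1 unmatched; no matching can do better.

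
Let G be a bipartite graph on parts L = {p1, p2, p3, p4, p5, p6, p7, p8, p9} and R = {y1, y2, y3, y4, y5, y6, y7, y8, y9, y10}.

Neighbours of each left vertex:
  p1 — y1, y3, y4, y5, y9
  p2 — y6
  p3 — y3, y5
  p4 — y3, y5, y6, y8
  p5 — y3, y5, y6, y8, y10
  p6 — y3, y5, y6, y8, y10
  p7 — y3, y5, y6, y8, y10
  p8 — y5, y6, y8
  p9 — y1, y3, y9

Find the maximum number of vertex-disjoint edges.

A valid assignment of size 7: p1→y9, p2→y6, p3→y5, p4→y8, p5→y10, p6→y3, p9→y1.
The set {p2, p3, p4, p5, p6, p7, p8} has only 5 neighbours ({y10, y3, y5, y6, y8}), so by Hall's theorem at most 7 of the 9 left vertices can be matched.

7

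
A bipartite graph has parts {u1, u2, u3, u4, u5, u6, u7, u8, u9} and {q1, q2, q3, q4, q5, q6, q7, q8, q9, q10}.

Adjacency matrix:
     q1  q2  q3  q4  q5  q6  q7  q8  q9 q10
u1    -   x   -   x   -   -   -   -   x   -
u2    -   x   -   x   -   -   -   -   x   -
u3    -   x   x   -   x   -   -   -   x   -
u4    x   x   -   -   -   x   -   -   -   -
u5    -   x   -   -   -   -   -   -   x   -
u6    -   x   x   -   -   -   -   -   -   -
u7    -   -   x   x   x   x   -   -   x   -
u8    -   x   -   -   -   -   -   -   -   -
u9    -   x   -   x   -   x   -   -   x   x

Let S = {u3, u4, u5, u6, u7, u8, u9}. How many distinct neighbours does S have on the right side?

The union of neighbours of {u3, u4, u5, u6, u7, u8, u9} is {q1, q2, q3, q4, q5, q6, q9, q10}, which has 8 elements.
Since |N(S)| = 8 ≥ |S| = 7, Hall's condition holds for this subset.

8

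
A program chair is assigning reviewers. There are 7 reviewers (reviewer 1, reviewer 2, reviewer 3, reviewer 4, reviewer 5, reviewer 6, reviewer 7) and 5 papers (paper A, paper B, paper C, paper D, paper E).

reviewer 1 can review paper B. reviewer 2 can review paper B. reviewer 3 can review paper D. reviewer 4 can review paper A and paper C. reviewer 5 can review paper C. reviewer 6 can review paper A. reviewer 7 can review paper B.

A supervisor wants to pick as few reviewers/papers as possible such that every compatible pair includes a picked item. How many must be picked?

4

The 4 edges reviewer 1–paper B, reviewer 3–paper D, reviewer 4–paper A, reviewer 5–paper C form a matching, so any vertex cover needs at least 4 vertices (one per matched edge).
Conversely {reviewer 3, paper A, paper B, paper C} meets every edge and has exactly 4 vertices, so 4 is optimal.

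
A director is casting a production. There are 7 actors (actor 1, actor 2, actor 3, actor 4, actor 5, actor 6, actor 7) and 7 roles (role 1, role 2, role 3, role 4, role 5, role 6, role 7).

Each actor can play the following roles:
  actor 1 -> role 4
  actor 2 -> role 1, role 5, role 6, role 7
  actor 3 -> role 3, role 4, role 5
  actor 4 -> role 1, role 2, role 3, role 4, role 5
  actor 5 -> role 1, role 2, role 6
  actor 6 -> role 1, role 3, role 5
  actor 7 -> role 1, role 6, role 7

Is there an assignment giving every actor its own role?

Yes

One maximum matching: actor 1-role 4, actor 2-role 5, actor 3-role 3, actor 4-role 2, actor 5-role 6, actor 6-role 1, actor 7-role 7.
Every actor is matched, so this is a perfect matching.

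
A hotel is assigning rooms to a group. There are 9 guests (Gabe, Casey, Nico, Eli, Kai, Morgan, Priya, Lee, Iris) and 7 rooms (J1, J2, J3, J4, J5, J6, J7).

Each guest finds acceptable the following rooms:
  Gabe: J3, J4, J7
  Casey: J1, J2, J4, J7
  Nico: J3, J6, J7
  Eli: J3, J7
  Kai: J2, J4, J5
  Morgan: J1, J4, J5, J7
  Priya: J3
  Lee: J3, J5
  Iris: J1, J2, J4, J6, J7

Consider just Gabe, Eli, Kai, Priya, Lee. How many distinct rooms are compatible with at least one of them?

5

The union of neighbours of {Gabe, Eli, Kai, Priya, Lee} is {J2, J3, J4, J5, J7}, which has 5 elements.
Since |N(S)| = 5 ≥ |S| = 5, Hall's condition holds for this subset.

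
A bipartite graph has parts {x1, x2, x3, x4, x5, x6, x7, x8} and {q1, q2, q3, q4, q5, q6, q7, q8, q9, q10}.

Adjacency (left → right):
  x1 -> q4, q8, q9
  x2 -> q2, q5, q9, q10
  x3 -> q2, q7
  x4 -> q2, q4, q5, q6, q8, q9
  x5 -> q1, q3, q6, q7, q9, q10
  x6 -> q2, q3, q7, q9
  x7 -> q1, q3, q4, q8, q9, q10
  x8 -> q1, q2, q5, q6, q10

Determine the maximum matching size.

8

One maximum matching: x1-q8, x2-q5, x3-q7, x4-q2, x5-q9, x6-q3, x7-q4, x8-q6.
All 8 left vertices are matched, so no larger matching exists.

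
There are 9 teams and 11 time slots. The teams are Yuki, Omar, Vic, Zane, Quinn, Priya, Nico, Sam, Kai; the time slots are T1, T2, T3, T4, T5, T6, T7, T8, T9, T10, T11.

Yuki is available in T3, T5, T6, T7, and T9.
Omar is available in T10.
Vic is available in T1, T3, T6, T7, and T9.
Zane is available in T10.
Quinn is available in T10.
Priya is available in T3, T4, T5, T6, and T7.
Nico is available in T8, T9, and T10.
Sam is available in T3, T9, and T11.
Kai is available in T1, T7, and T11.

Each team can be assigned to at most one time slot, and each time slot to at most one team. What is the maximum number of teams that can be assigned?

7

One maximum matching: Yuki–T5, Omar–T10, Vic–T3, Priya–T4, Nico–T8, Sam–T9, Kai–T7.
The set {Omar, Zane, Quinn} has only 1 neighbour ({T10}), so by Hall's theorem at most 7 of the 9 teams can be matched.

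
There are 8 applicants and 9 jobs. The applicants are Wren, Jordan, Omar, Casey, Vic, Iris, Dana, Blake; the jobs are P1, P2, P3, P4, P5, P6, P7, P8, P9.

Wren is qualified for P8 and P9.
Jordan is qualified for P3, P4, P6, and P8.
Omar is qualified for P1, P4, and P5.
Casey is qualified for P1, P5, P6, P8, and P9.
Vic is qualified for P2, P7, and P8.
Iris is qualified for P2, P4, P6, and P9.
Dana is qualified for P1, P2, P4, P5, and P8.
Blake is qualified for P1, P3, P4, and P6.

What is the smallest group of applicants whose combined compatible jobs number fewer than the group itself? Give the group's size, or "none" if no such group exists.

none

A matching saturating every applicant exists, for instance Wren→P9, Jordan→P4, Omar→P5, Casey→P8, Vic→P7, Iris→P6, Dana→P2, Blake→P1.
By Hall's marriage theorem, this means |N(S)| ≥ |S| for every subset S, so no violating subset exists.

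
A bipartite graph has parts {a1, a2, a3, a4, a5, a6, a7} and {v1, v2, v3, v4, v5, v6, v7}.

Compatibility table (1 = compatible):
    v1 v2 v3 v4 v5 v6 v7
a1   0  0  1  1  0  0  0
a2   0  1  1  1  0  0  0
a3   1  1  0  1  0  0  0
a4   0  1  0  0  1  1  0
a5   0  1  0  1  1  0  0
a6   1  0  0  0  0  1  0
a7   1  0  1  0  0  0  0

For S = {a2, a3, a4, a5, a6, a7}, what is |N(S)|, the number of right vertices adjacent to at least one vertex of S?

The union of neighbours of {a2, a3, a4, a5, a6, a7} is {v1, v2, v3, v4, v5, v6}, which has 6 elements.
Since |N(S)| = 6 ≥ |S| = 6, Hall's condition holds for this subset.

6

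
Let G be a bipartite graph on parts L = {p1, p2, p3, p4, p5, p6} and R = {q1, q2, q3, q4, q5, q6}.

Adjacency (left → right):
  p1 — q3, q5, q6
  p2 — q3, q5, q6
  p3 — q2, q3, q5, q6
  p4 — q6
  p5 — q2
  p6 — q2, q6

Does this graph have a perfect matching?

No

The set {p1, p2, p3, p4, p5, p6} has only 4 neighbours ({q2, q3, q5, q6}), so by Hall's theorem at most 4 of the 6 left vertices can be matched.
Hence no matching covers every left vertex.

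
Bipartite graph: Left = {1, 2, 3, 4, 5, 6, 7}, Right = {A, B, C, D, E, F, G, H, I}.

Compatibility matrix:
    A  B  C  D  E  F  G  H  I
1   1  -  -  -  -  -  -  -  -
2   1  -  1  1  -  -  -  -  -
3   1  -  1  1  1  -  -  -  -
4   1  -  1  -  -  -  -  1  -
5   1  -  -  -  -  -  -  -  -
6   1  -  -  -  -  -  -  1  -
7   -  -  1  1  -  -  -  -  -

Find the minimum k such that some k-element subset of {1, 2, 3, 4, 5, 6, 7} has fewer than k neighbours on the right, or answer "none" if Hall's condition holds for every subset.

Take S = {1, 5}. Its neighbourhood is {A}, so |N(S)| = 1 < |S| = 2.
No single vertex violates Hall's condition since each has at least one neighbour, so 2 is the minimum.

2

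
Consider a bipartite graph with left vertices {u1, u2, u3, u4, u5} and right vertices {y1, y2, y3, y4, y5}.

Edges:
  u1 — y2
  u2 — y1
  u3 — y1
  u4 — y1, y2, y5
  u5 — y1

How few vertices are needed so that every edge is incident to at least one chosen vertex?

{u1, u4, y1} is a vertex cover of size 3: every edge has an endpoint in this set.
No smaller cover exists because u1–y2, u2–y1, u4–y5 is a matching of size 3, and a cover must include an endpoint of each of these disjoint edges (König's theorem).

3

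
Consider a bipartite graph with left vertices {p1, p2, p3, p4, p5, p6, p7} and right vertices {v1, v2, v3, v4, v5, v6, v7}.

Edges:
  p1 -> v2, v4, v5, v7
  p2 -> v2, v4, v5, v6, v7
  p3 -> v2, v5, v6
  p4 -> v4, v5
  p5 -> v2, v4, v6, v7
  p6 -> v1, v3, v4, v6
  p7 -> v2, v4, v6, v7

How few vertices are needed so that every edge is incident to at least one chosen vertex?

6

The 6 edges p1–v7, p2–v4, p3–v6, p4–v5, p5–v2, p6–v1 form a matching, so any vertex cover needs at least 6 vertices (one per matched edge).
Conversely {p6, v2, v4, v5, v6, v7} meets every edge and has exactly 6 vertices, so 6 is optimal.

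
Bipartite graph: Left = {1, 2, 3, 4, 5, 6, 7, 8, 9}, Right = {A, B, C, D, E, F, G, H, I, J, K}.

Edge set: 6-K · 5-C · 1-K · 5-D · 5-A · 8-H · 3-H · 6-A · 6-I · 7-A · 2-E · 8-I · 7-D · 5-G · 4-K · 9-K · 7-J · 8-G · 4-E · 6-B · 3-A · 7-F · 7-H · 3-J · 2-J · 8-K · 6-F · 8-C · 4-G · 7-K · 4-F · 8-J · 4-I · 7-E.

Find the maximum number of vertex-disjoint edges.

One maximum matching: 1-K, 2-E, 3-H, 4-G, 5-C, 6-B, 7-A, 8-J.
The set {1, 9} has only 1 neighbour ({K}), so by Hall's theorem at most 8 of the 9 left vertices can be matched.

8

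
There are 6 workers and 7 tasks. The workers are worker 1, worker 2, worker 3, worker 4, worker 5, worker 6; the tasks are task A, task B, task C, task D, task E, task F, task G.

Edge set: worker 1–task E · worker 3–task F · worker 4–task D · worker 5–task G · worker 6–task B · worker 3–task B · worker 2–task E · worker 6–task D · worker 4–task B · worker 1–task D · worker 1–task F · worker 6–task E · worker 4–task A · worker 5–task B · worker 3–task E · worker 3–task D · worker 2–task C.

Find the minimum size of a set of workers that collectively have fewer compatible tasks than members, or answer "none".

A matching saturating every worker exists, for instance worker 1→task D, worker 2→task C, worker 3→task B, worker 4→task A, worker 5→task G, worker 6→task E.
By Hall's marriage theorem, this means |N(S)| ≥ |S| for every subset S, so no violating subset exists.

none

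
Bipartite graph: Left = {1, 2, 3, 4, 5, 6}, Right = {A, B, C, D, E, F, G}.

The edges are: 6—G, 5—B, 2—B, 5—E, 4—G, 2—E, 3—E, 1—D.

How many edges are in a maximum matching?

4

For example, pair 1-D, 2-B, 3-E, 4-G.
The set {2, 3, 4, 5, 6} has only 3 neighbours ({B, E, G}), so by Hall's theorem at most 4 of the 6 left vertices can be matched.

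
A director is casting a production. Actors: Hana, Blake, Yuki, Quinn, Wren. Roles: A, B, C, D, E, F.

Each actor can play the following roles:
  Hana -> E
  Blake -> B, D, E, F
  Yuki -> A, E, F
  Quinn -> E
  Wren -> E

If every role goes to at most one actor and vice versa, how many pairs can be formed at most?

A valid assignment of size 3: Hana→E, Blake→B, Yuki→F.
The set {Hana, Quinn, Wren} has only 1 neighbour ({E}), so by Hall's theorem at most 3 of the 5 actors can be matched.

3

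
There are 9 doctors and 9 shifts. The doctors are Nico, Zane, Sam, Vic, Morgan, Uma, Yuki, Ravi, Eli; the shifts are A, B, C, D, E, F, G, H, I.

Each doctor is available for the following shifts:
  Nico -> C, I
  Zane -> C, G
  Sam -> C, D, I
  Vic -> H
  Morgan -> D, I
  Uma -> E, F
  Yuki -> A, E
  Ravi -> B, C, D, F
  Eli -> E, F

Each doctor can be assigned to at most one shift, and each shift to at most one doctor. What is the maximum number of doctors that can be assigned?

For example, pair Nico-I, Zane-G, Sam-C, Vic-H, Morgan-D, Uma-F, Yuki-A, Ravi-B, Eli-E.
This saturates every doctor, so 9 is the maximum.

9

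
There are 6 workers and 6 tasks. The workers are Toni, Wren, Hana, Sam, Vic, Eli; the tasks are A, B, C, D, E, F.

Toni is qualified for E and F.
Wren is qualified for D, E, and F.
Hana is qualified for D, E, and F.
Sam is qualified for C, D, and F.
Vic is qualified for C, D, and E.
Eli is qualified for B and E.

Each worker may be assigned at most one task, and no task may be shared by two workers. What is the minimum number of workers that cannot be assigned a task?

1

A valid assignment of size 5: Toni–F, Wren–D, Hana–E, Sam–C, Eli–B.
The set {Toni, Wren, Hana, Sam, Vic} has only 4 neighbours ({C, D, E, F}), so by Hall's theorem at most 5 of the 6 workers can be matched.
That matches 5 of the 6, leaving 1 unmatched; no matching can do better.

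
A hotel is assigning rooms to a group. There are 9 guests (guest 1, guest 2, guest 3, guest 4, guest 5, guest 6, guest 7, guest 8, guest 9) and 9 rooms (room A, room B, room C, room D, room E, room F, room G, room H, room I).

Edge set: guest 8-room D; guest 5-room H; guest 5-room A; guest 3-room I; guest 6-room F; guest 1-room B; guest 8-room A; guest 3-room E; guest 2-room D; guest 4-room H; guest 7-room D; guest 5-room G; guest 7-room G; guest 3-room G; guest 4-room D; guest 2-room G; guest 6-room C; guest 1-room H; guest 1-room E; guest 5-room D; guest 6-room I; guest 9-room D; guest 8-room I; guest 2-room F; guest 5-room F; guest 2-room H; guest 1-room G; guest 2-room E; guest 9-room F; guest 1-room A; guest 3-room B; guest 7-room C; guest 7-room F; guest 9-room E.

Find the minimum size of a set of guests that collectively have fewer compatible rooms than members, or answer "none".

none

A matching saturating every guest exists, for instance guest 1→room B, guest 2→room D, guest 3→room E, guest 4→room H, guest 5→room A, guest 6→room C, guest 7→room G, guest 8→room I, guest 9→room F.
By Hall's marriage theorem, this means |N(S)| ≥ |S| for every subset S, so no violating subset exists.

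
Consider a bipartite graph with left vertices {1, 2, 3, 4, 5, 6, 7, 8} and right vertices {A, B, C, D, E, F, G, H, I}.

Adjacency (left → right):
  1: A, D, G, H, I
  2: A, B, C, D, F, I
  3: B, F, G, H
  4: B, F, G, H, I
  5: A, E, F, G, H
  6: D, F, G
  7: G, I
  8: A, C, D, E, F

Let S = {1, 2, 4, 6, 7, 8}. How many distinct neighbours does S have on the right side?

The union of neighbours of {1, 2, 4, 6, 7, 8} is {A, B, C, D, E, F, G, H, I}, which has 9 elements.
Since |N(S)| = 9 ≥ |S| = 6, Hall's condition holds for this subset.

9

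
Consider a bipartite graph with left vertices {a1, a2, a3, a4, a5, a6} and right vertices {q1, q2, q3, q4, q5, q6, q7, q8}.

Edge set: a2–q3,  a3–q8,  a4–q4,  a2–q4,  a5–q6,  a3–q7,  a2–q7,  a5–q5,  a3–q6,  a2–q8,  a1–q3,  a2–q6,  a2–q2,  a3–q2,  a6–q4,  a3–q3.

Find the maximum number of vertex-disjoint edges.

For example, pair a1–q3, a2–q6, a3–q7, a4–q4, a5–q5.
The set {a4, a6} has only 1 neighbour ({q4}), so by Hall's theorem at most 5 of the 6 left vertices can be matched.

5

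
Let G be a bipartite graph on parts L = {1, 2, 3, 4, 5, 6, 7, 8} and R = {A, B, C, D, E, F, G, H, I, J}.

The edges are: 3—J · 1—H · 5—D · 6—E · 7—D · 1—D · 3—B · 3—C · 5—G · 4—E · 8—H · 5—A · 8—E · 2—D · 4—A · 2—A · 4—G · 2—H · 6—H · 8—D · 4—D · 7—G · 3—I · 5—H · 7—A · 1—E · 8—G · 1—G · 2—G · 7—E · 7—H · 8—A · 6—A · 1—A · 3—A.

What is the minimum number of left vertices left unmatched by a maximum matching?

For example, pair 1–A, 2–G, 3–J, 4–D, 5–H, 6–E.
The set {1, 2, 4, 5, 6, 7, 8} has only 5 neighbours ({A, D, E, G, H}), so by Hall's theorem at most 6 of the 8 left vertices can be matched.
That matches 6 of the 8, leaving 2 unmatched; no matching can do better.

2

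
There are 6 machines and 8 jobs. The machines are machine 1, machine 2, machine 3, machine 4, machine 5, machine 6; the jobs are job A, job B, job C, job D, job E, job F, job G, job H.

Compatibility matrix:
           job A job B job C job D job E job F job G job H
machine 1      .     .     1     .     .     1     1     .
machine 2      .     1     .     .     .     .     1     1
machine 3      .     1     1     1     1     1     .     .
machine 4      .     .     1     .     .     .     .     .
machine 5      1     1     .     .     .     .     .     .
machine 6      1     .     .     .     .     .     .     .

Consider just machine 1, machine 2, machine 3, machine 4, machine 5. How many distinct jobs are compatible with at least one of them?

The union of neighbours of {machine 1, machine 2, machine 3, machine 4, machine 5} is {job A, job B, job C, job D, job E, job F, job G, job H}, which has 8 elements.
Since |N(S)| = 8 ≥ |S| = 5, Hall's condition holds for this subset.

8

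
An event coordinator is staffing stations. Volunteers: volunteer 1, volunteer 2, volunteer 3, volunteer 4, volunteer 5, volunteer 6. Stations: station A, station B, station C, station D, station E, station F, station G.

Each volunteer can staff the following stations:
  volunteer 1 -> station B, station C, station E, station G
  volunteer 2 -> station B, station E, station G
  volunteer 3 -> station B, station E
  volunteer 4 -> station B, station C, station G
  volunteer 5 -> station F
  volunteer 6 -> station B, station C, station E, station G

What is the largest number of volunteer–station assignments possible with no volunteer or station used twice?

For example, pair volunteer 1–station C, volunteer 2–station G, volunteer 3–station E, volunteer 4–station B, volunteer 5–station F.
The set {volunteer 1, volunteer 2, volunteer 3, volunteer 4, volunteer 6} has only 4 neighbours ({station B, station C, station E, station G}), so by Hall's theorem at most 5 of the 6 volunteers can be matched.

5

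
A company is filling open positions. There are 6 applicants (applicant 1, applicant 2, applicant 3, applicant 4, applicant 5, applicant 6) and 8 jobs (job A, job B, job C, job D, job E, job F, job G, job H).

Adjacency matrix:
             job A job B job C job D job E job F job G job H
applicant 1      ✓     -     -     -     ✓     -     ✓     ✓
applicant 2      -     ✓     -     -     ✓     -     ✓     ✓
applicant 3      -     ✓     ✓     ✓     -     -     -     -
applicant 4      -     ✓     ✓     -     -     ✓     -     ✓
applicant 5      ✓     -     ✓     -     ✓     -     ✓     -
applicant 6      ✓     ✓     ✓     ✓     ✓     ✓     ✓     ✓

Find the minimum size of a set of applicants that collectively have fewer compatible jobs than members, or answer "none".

A matching saturating every applicant exists, for instance applicant 1→job G, applicant 2→job E, applicant 3→job D, applicant 4→job H, applicant 5→job A, applicant 6→job F.
By Hall's marriage theorem, this means |N(S)| ≥ |S| for every subset S, so no violating subset exists.

none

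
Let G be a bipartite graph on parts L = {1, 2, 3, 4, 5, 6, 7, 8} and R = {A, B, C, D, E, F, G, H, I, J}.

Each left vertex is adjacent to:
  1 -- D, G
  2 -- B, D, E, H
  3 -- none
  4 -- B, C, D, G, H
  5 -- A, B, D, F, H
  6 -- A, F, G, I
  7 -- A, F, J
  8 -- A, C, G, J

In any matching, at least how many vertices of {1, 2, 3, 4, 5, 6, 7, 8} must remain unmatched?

1

A valid assignment of size 7: 1–D, 2–B, 4–G, 5–A, 6–I, 7–F, 8–J.
The set {3} has only 0 neighbours (∅), so by Hall's theorem at most 7 of the 8 left vertices can be matched.
That matches 7 of the 8, leaving 1 unmatched; no matching can do better.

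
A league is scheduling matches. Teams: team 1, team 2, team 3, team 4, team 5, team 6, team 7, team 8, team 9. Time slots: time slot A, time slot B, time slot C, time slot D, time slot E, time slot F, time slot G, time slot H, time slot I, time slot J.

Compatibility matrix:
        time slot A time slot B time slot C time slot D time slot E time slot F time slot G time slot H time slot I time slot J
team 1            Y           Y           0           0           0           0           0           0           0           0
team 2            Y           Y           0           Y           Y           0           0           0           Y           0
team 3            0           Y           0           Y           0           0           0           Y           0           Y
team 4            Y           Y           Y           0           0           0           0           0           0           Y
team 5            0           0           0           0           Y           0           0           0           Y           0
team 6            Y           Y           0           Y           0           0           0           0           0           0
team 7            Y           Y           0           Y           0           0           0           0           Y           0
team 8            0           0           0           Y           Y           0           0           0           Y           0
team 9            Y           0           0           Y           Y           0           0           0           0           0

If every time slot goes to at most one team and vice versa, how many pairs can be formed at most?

For example, pair team 1→time slot A, team 2→time slot D, team 3→time slot H, team 4→time slot J, team 5→time slot E, team 6→time slot B, team 7→time slot I.
The set {team 1, team 2, team 5, team 6, team 7, team 8, team 9} has only 5 neighbours ({time slot A, time slot B, time slot D, time slot E, time slot I}), so by Hall's theorem at most 7 of the 9 teams can be matched.

7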